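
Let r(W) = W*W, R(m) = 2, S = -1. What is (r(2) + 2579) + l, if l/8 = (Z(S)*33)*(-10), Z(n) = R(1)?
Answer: -2697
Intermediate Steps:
Z(n) = 2
l = -5280 (l = 8*((2*33)*(-10)) = 8*(66*(-10)) = 8*(-660) = -5280)
r(W) = W²
(r(2) + 2579) + l = (2² + 2579) - 5280 = (4 + 2579) - 5280 = 2583 - 5280 = -2697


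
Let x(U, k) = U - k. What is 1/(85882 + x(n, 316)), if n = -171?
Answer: 1/85395 ≈ 1.1710e-5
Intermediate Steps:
1/(85882 + x(n, 316)) = 1/(85882 + (-171 - 1*316)) = 1/(85882 + (-171 - 316)) = 1/(85882 - 487) = 1/85395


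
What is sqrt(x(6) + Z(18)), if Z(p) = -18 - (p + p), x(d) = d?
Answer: 4*I*sqrt(3) ≈ 6.9282*I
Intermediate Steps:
Z(p) = -18 - 2*p
sqrt(x(6) + Z(18)) = sqrt(6 + (-18 - 2*18)) = sqrt(6 + (-18 - 36)) = sqrt(6 - 54) = sqrt(-48) = 4*I*sqrt(3)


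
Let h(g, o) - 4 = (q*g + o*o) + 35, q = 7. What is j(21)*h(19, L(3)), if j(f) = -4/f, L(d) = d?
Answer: -724/21 ≈ -34.476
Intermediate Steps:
h(g, o) = 39 + o² + 7*g (h(g, o) = 4 + ((7*g + o*o) + 35) = 4 + ((7*g + o²) + 35) = 4 + ((o² + 7*g) + 35) = 4 + (35 + o² + 7*g) = 39 + o² + 7*g)
j(21)*h(19, L(3)) = (-4/21)*(39 + 3² + 7*19) = (-4*1/21)*(39 + 9 + 133) = -4/21*181 = -724/21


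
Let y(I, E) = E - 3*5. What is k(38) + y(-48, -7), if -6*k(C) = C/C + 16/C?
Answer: -845/38 ≈ -22.237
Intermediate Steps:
k(C) = -⅙ - 8/(3*C) (k(C) = -(C/C + 16/C)/6 = -(1 + 16/C)/6 = -⅙ - 8/(3*C))
y(I, E) = -15 + E (y(I, E) = E - 15 = -15 + E)
k(38) + y(-48, -7) = (⅙)*(-16 - 1*38)/38 + (-15 - 7) = (⅙)*(1/38)*(-16 - 38) - 22 = (⅙)*(1/38)*(-54) - 22 = -9/38 - 22 = -845/38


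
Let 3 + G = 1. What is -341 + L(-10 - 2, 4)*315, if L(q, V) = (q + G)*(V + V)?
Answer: -35621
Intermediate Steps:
G = -2 (G = -3 + 1 = -2)
L(q, V) = 2*V*(-2 + q) (L(q, V) = (q - 2)*(V + V) = (-2 + q)*(2*V) = 2*V*(-2 + q))
-341 + L(-10 - 2, 4)*315 = -341 + (2*4*(-2 + (-10 - 2)))*315 = -341 + (2*4*(-2 - 12))*315 = -341 + (2*4*(-14))*315 = -341 - 112*315 = -341 - 35280 = -35621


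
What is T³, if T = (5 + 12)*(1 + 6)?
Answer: 1685159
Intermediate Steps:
T = 119 (T = 17*7 = 119)
T³ = 119³ = 1685159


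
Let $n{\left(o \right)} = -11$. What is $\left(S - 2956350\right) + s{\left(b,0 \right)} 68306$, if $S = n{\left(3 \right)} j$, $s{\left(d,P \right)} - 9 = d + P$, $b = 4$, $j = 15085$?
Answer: $-2234307$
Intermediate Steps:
$s{\left(d,P \right)} = 9 + P + d$ ($s{\left(d,P \right)} = 9 + \left(d + P\right) = 9 + \left(P + d\right) = 9 + P + d$)
$S = -165935$ ($S = \left(-11\right) 15085 = -165935$)
$\left(S - 2956350\right) + s{\left(b,0 \right)} 68306 = \left(-165935 - 2956350\right) + \left(9 + 0 + 4\right) 68306 = -3122285 + 13 \cdot 68306 = -3122285 + 887978 = -2234307$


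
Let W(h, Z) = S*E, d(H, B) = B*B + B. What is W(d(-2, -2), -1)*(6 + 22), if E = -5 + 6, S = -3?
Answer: -84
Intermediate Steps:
E = 1
d(H, B) = B + B² (d(H, B) = B² + B = B + B²)
W(h, Z) = -3 (W(h, Z) = -3*1 = -3)
W(d(-2, -2), -1)*(6 + 22) = -3*(6 + 22) = -3*28 = -84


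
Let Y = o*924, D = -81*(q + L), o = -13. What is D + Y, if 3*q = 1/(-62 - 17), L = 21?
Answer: -1083300/79 ≈ -13713.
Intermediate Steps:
q = -1/237 (q = 1/(3*(-62 - 17)) = (⅓)/(-79) = (⅓)*(-1/79) = -1/237 ≈ -0.0042194)
D = -134352/79 (D = -81*(-1/237 + 21) = -81*4976/237 = -134352/79 ≈ -1700.7)
Y = -12012 (Y = -13*924 = -12012)
D + Y = -134352/79 - 12012 = -1083300/79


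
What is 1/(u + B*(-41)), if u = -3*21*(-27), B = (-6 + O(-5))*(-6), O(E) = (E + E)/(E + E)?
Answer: 1/471 ≈ 0.0021231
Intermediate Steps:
O(E) = 1 (O(E) = (2*E)/((2*E)) = (2*E)*(1/(2*E)) = 1)
B = 30 (B = (-6 + 1)*(-6) = -5*(-6) = 30)
u = 1701 (u = -63*(-27) = 1701)
1/(u + B*(-41)) = 1/(1701 + 30*(-41)) = 1/(1701 - 1230) = 1/471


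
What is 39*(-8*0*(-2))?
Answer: 0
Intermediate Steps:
39*(-8*0*(-2)) = 39*(0*(-2)) = 39*0 = 0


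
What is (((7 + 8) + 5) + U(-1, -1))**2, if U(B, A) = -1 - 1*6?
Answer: 169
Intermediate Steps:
U(B, A) = -7 (U(B, A) = -1 - 6 = -7)
(((7 + 8) + 5) + U(-1, -1))**2 = (((7 + 8) + 5) - 7)**2 = ((15 + 5) - 7)**2 = (20 - 7)**2 = 13**2 = 169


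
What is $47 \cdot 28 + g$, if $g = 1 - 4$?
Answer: $1313$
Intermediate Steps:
$g = -3$
$47 \cdot 28 + g = 47 \cdot 28 - 3 = 1316 - 3 = 1313$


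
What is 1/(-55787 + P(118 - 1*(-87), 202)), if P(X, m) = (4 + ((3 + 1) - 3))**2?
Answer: -1/55762 ≈ -1.7933e-5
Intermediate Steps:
P(X, m) = 25 (P(X, m) = (4 + (4 - 3))**2 = (4 + 1)**2 = 5**2 = 25)
1/(-55787 + P(118 - 1*(-87), 202)) = 1/(-55787 + 25) = 1/(-55762) = -1/55762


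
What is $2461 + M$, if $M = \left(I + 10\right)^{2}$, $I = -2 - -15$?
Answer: $2990$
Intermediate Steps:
$I = 13$ ($I = -2 + 15 = 13$)
$M = 529$ ($M = \left(13 + 10\right)^{2} = 23^{2} = 529$)
$2461 + M = 2461 + 529 = 2990$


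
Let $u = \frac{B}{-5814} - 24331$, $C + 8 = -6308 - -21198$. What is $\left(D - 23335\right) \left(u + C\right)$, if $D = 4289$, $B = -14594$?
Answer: $\frac{523021177516}{2907} \approx 1.7992 \cdot 10^{8}$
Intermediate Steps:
$C = 14882$ ($C = -8 - -14890 = -8 + \left(-6308 + 21198\right) = -8 + 14890 = 14882$)
$u = - \frac{70722920}{2907}$ ($u = - \frac{14594}{-5814} - 24331 = \left(-14594\right) \left(- \frac{1}{5814}\right) - 24331 = \frac{7297}{2907} - 24331 = - \frac{70722920}{2907} \approx -24329.0$)
$\left(D - 23335\right) \left(u + C\right) = \left(4289 - 23335\right) \left(- \frac{70722920}{2907} + 14882\right) = \left(-19046\right) \left(- \frac{27460946}{2907}\right) = \frac{523021177516}{2907}$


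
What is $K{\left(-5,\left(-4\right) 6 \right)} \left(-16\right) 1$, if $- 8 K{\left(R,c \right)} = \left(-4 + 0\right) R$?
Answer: $40$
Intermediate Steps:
$K{\left(R,c \right)} = \frac{R}{2}$ ($K{\left(R,c \right)} = - \frac{\left(-4 + 0\right) R}{8} = - \frac{\left(-4\right) R}{8} = \frac{R}{2}$)
$K{\left(-5,\left(-4\right) 6 \right)} \left(-16\right) 1 = \frac{1}{2} \left(-5\right) \left(-16\right) 1 = \left(- \frac{5}{2}\right) \left(-16\right) 1 = 40 \cdot 1 = 40$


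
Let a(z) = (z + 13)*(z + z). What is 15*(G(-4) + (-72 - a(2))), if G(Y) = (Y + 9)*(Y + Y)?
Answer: -2580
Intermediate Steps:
a(z) = 2*z*(13 + z) (a(z) = (13 + z)*(2*z) = 2*z*(13 + z))
G(Y) = 2*Y*(9 + Y) (G(Y) = (9 + Y)*(2*Y) = 2*Y*(9 + Y))
15*(G(-4) + (-72 - a(2))) = 15*(2*(-4)*(9 - 4) + (-72 - 2*2*(13 + 2))) = 15*(2*(-4)*5 + (-72 - 2*2*15)) = 15*(-40 + (-72 - 1*60)) = 15*(-40 + (-72 - 60)) = 15*(-40 - 132) = 15*(-172) = -2580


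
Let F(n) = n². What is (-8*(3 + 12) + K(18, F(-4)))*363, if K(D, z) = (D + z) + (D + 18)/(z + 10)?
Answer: -399300/13 ≈ -30715.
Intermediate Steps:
K(D, z) = D + z + (18 + D)/(10 + z) (K(D, z) = (D + z) + (18 + D)/(10 + z) = D + z + (18 + D)/(10 + z))
(-8*(3 + 12) + K(18, F(-4)))*363 = (-8*(3 + 12) + (18 + ((-4)²)² + 10*(-4)² + 11*18 + 18*(-4)²)/(10 + (-4)²))*363 = (-8*15 + (18 + 16² + 10*16 + 198 + 18*16)/(10 + 16))*363 = (-120 + (18 + 256 + 160 + 198 + 288)/26)*363 = (-120 + (1/26)*920)*363 = (-120 + 460/13)*363 = -1100/13*363 = -399300/13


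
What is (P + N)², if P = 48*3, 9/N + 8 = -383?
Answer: 3169127025/152881 ≈ 20729.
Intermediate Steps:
N = -9/391 (N = 9/(-8 - 383) = 9/(-391) = 9*(-1/391) = -9/391 ≈ -0.023018)
P = 144
(P + N)² = (144 - 9/391)² = (56295/391)² = 3169127025/152881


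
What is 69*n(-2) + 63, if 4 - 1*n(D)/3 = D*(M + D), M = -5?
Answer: -2007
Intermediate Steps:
n(D) = 12 - 3*D*(-5 + D)
69*n(-2) + 63 = 69*(12 - 3*(-2)² + 15*(-2)) + 63 = 69*(12 - 3*4 - 30) + 63 = 69*(12 - 12 - 30) + 63 = 69*(-30) + 63 = -2070 + 63 = -2007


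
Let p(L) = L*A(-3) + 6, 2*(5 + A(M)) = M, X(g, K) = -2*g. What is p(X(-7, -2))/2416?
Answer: -85/2416 ≈ -0.035182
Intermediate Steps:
A(M) = -5 + M/2
p(L) = 6 - 13*L/2 (p(L) = L*(-5 + (½)*(-3)) + 6 = L*(-5 - 3/2) + 6 = L*(-13/2) + 6 = -13*L/2 + 6 = 6 - 13*L/2)
p(X(-7, -2))/2416 = (6 - (-13)*(-7))/2416 = (6 - 13/2*14)*(1/2416) = (6 - 91)*(1/2416) = -85*1/2416 = -85/2416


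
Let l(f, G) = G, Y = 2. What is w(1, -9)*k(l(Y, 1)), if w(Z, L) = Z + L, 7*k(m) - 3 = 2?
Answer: -40/7 ≈ -5.7143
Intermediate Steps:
k(m) = 5/7 (k(m) = 3/7 + (1/7)*2 = 3/7 + 2/7 = 5/7)
w(Z, L) = L + Z
w(1, -9)*k(l(Y, 1)) = (-9 + 1)*(5/7) = -8*5/7 = -40/7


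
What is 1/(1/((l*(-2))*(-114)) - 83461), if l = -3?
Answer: -684/57087325 ≈ -1.1982e-5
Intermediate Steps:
1/(1/((l*(-2))*(-114)) - 83461) = 1/(1/(-3*(-2)*(-114)) - 83461) = 1/(1/(6*(-114)) - 83461) = 1/(1/(-684) - 83461) = 1/(-1/684 - 83461) = 1/(-57087325/684) = -684/57087325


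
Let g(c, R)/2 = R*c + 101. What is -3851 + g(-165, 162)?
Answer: -57109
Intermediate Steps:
g(c, R) = 202 + 2*R*c (g(c, R) = 2*(R*c + 101) = 2*(101 + R*c) = 202 + 2*R*c)
-3851 + g(-165, 162) = -3851 + (202 + 2*162*(-165)) = -3851 + (202 - 53460) = -3851 - 53258 = -57109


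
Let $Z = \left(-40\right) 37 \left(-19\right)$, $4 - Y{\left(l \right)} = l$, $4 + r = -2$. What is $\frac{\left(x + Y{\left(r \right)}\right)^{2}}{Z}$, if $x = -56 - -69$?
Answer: $\frac{529}{28120} \approx 0.018812$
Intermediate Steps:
$r = -6$ ($r = -4 - 2 = -6$)
$Y{\left(l \right)} = 4 - l$
$x = 13$ ($x = -56 + 69 = 13$)
$Z = 28120$ ($Z = \left(-1480\right) \left(-19\right) = 28120$)
$\frac{\left(x + Y{\left(r \right)}\right)^{2}}{Z} = \frac{\left(13 + \left(4 - -6\right)\right)^{2}}{28120} = \left(13 + \left(4 + 6\right)\right)^{2} \cdot \frac{1}{28120} = \left(13 + 10\right)^{2} \cdot \frac{1}{28120} = 23^{2} \cdot \frac{1}{28120} = 529 \cdot \frac{1}{28120} = \frac{529}{28120}$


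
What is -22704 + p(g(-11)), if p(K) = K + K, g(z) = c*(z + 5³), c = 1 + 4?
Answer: -21564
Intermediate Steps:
c = 5
g(z) = 625 + 5*z (g(z) = 5*(z + 5³) = 5*(z + 125) = 5*(125 + z) = 625 + 5*z)
p(K) = 2*K
-22704 + p(g(-11)) = -22704 + 2*(625 + 5*(-11)) = -22704 + 2*(625 - 55) = -22704 + 2*570 = -22704 + 1140 = -21564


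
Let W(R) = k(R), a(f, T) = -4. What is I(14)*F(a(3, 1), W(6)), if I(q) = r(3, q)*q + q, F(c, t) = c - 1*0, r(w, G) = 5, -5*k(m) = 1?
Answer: -336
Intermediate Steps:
k(m) = -1/5 (k(m) = -1/5*1 = -1/5)
W(R) = -1/5
F(c, t) = c (F(c, t) = c + 0 = c)
I(q) = 6*q (I(q) = 5*q + q = 6*q)
I(14)*F(a(3, 1), W(6)) = (6*14)*(-4) = 84*(-4) = -336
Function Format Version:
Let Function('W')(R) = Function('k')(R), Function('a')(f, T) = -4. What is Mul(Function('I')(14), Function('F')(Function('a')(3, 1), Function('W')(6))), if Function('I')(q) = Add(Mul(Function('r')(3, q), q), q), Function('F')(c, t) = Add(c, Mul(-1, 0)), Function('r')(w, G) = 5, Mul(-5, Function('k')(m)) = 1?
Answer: -336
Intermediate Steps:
Function('k')(m) = Rational(-1, 5) (Function('k')(m) = Mul(Rational(-1, 5), 1) = Rational(-1, 5))
Function('W')(R) = Rational(-1, 5)
Function('F')(c, t) = c (Function('F')(c, t) = Add(c, 0) = c)
Function('I')(q) = Mul(6, q) (Function('I')(q) = Add(Mul(5, q), q) = Mul(6, q))
Mul(Function('I')(14), Function('F')(Function('a')(3, 1), Function('W')(6))) = Mul(Mul(6, 14), -4) = Mul(84, -4) = -336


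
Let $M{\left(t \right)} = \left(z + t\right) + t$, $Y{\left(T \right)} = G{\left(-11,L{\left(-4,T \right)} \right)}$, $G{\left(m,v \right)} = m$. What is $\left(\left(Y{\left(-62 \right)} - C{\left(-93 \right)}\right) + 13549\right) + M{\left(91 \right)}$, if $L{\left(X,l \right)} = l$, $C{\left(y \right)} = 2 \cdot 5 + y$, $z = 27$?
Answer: $13830$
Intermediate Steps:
$C{\left(y \right)} = 10 + y$
$Y{\left(T \right)} = -11$
$M{\left(t \right)} = 27 + 2 t$ ($M{\left(t \right)} = \left(27 + t\right) + t = 27 + 2 t$)
$\left(\left(Y{\left(-62 \right)} - C{\left(-93 \right)}\right) + 13549\right) + M{\left(91 \right)} = \left(\left(-11 - \left(10 - 93\right)\right) + 13549\right) + \left(27 + 2 \cdot 91\right) = \left(\left(-11 - -83\right) + 13549\right) + \left(27 + 182\right) = \left(\left(-11 + 83\right) + 13549\right) + 209 = \left(72 + 13549\right) + 209 = 13621 + 209 = 13830$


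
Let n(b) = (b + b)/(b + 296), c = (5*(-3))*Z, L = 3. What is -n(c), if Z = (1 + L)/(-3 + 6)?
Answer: 10/69 ≈ 0.14493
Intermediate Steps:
Z = 4/3 (Z = (1 + 3)/(-3 + 6) = 4/3 ≈ 1.3333)
c = -20 (c = (5*(-3))*(4/3) = -15*4/3 = -20)
n(b) = 2*b/(296 + b) (n(b) = (2*b)/(296 + b) = 2*b/(296 + b))
-n(c) = -2*(-20)/(296 - 20) = -2*(-20)/276 = -1*(-10/69) = 10/69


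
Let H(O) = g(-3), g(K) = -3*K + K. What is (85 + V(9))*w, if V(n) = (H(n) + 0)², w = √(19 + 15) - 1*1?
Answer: -121 + 121*√34 ≈ 584.54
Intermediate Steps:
g(K) = -2*K
H(O) = 6 (H(O) = -2*(-3) = 6)
w = -1 + √34 (w = √34 - 1 = -1 + √34 ≈ 4.8309)
V(n) = 36 (V(n) = (6 + 0)² = 6² = 36)
(85 + V(9))*w = (85 + 36)*(-1 + √34) = 121*(-1 + √34) = -121 + 121*√34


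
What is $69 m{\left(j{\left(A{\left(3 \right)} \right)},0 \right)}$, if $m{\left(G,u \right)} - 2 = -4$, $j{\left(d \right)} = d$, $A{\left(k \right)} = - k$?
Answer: $-138$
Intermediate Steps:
$m{\left(G,u \right)} = -2$ ($m{\left(G,u \right)} = 2 - 4 = -2$)
$69 m{\left(j{\left(A{\left(3 \right)} \right)},0 \right)} = 69 \left(-2\right) = -138$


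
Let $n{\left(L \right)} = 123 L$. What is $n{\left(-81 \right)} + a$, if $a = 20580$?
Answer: $10617$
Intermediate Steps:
$n{\left(-81 \right)} + a = 123 \left(-81\right) + 20580 = -9963 + 20580 = 10617$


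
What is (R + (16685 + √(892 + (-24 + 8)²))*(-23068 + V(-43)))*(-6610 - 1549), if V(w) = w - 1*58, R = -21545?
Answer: 3154239293290 + 378071742*√287 ≈ 3.1606e+12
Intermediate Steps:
V(w) = -58 + w (V(w) = w - 58 = -58 + w)
(R + (16685 + √(892 + (-24 + 8)²))*(-23068 + V(-43)))*(-6610 - 1549) = (-21545 + (16685 + √(892 + (-24 + 8)²))*(-23068 + (-58 - 43)))*(-6610 - 1549) = (-21545 + (16685 + √(892 + (-16)²))*(-23068 - 101))*(-8159) = (-21545 + (16685 + √(892 + 256))*(-23169))*(-8159) = (-21545 + (16685 + √1148)*(-23169))*(-8159) = (-21545 + (16685 + 2*√287)*(-23169))*(-8159) = (-21545 + (-386574765 - 46338*√287))*(-8159) = (-386596310 - 46338*√287)*(-8159) = 3154239293290 + 378071742*√287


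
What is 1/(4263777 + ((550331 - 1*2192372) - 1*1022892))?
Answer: 1/1598844 ≈ 6.2545e-7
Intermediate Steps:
1/(4263777 + ((550331 - 1*2192372) - 1*1022892)) = 1/(4263777 + ((550331 - 2192372) - 1022892)) = 1/(4263777 + (-1642041 - 1022892)) = 1/(4263777 - 2664933) = 1/1598844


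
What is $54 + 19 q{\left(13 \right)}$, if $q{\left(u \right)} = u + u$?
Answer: $548$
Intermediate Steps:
$q{\left(u \right)} = 2 u$
$54 + 19 q{\left(13 \right)} = 54 + 19 \cdot 2 \cdot 13 = 54 + 19 \cdot 26 = 54 + 494 = 548$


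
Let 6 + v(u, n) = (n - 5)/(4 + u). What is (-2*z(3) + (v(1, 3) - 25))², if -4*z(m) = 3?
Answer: 89401/100 ≈ 894.01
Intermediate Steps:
z(m) = -¾ (z(m) = -¼*3 = -¾)
v(u, n) = -6 + (-5 + n)/(4 + u) (v(u, n) = -6 + (n - 5)/(4 + u) = -6 + (-5 + n)/(4 + u))
(-2*z(3) + (v(1, 3) - 25))² = (-2*(-¾) + ((-29 + 3 - 6*1)/(4 + 1) - 25))² = (3/2 + ((-29 + 3 - 6)/5 - 25))² = (3/2 + ((⅕)*(-32) - 25))² = (3/2 + (-32/5 - 25))² = (3/2 - 157/5)² = (-299/10)² = 89401/100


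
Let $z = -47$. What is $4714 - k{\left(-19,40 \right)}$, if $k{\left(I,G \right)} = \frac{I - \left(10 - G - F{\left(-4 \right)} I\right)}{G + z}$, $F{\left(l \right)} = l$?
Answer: $\frac{33085}{7} \approx 4726.4$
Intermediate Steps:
$k{\left(I,G \right)} = \frac{-10 + G - 3 I}{-47 + G}$ ($k{\left(I,G \right)} = \frac{I - \left(10 - G + 4 I\right)}{G - 47} = \frac{I - \left(10 - G + 4 I\right)}{-47 + G} = \frac{-10 + G - 3 I}{-47 + G}$)
$4714 - k{\left(-19,40 \right)} = 4714 - \frac{-10 + 40 - -57}{-47 + 40} = 4714 - \frac{-10 + 40 + 57}{-7} = 4714 - \left(- \frac{1}{7}\right) 87 = 4714 - - \frac{87}{7} = 4714 + \frac{87}{7} = \frac{33085}{7}$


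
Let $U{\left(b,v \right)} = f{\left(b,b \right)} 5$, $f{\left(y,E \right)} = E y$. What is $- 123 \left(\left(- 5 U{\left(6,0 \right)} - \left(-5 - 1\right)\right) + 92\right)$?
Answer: $98646$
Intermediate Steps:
$U{\left(b,v \right)} = 5 b^{2}$ ($U{\left(b,v \right)} = b b 5 = b^{2} \cdot 5 = 5 b^{2}$)
$- 123 \left(\left(- 5 U{\left(6,0 \right)} - \left(-5 - 1\right)\right) + 92\right) = - 123 \left(\left(- 5 \cdot 5 \cdot 6^{2} - \left(-5 - 1\right)\right) + 92\right) = - 123 \left(\left(- 5 \cdot 5 \cdot 36 - -6\right) + 92\right) = - 123 \left(\left(\left(-5\right) 180 + 6\right) + 92\right) = - 123 \left(\left(-900 + 6\right) + 92\right) = - 123 \left(-894 + 92\right) = \left(-123\right) \left(-802\right) = 98646$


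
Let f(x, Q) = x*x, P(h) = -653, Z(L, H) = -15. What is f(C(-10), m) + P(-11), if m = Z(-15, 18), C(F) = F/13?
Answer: -110257/169 ≈ -652.41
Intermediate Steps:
C(F) = F/13 (C(F) = F*(1/13) = F/13)
m = -15
f(x, Q) = x**2
f(C(-10), m) + P(-11) = ((1/13)*(-10))**2 - 653 = (-10/13)**2 - 653 = 100/169 - 653 = -110257/169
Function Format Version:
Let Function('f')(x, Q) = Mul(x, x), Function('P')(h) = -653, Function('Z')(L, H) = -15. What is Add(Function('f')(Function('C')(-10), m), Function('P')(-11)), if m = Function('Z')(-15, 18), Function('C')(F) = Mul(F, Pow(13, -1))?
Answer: Rational(-110257, 169) ≈ -652.41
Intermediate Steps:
Function('C')(F) = Mul(Rational(1, 13), F) (Function('C')(F) = Mul(F, Rational(1, 13)) = Mul(Rational(1, 13), F))
m = -15
Function('f')(x, Q) = Pow(x, 2)
Add(Function('f')(Function('C')(-10), m), Function('P')(-11)) = Add(Pow(Mul(Rational(1, 13), -10), 2), -653) = Add(Pow(Rational(-10, 13), 2), -653) = Add(Rational(100, 169), -653) = Rational(-110257, 169)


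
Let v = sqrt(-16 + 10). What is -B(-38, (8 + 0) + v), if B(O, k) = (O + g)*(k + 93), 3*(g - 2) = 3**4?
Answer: 909 + 9*I*sqrt(6) ≈ 909.0 + 22.045*I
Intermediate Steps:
v = I*sqrt(6) (v = sqrt(-6) = I*sqrt(6) ≈ 2.4495*I)
g = 29 (g = 2 + (1/3)*3**4 = 2 + (1/3)*81 = 2 + 27 = 29)
B(O, k) = (29 + O)*(93 + k) (B(O, k) = (O + 29)*(k + 93) = (29 + O)*(93 + k))
-B(-38, (8 + 0) + v) = -(2697 + 29*((8 + 0) + I*sqrt(6)) + 93*(-38) - 38*((8 + 0) + I*sqrt(6))) = -(2697 + 29*(8 + I*sqrt(6)) - 3534 - 38*(8 + I*sqrt(6))) = -(2697 + (232 + 29*I*sqrt(6)) - 3534 + (-304 - 38*I*sqrt(6))) = -(-909 - 9*I*sqrt(6)) = 909 + 9*I*sqrt(6)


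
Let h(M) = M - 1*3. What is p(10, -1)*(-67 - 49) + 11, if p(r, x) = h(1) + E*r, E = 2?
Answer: -2077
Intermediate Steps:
h(M) = -3 + M (h(M) = M - 3 = -3 + M)
p(r, x) = -2 + 2*r (p(r, x) = (-3 + 1) + 2*r = -2 + 2*r)
p(10, -1)*(-67 - 49) + 11 = (-2 + 2*10)*(-67 - 49) + 11 = (-2 + 20)*(-116) + 11 = 18*(-116) + 11 = -2088 + 11 = -2077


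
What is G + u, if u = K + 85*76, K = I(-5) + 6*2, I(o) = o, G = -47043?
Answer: -40576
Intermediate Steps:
K = 7 (K = -5 + 6*2 = -5 + 12 = 7)
u = 6467 (u = 7 + 85*76 = 7 + 6460 = 6467)
G + u = -47043 + 6467 = -40576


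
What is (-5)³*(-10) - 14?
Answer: 1236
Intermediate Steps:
(-5)³*(-10) - 14 = -125*(-10) - 14 = 1250 - 14 = 1236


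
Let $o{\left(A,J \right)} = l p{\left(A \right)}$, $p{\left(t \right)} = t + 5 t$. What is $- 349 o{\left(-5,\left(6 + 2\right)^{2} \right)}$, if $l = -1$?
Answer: $-10470$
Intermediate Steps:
$p{\left(t \right)} = 6 t$
$o{\left(A,J \right)} = - 6 A$
$- 349 o{\left(-5,\left(6 + 2\right)^{2} \right)} = - 349 \left(\left(-6\right) \left(-5\right)\right) = \left(-349\right) 30 = -10470$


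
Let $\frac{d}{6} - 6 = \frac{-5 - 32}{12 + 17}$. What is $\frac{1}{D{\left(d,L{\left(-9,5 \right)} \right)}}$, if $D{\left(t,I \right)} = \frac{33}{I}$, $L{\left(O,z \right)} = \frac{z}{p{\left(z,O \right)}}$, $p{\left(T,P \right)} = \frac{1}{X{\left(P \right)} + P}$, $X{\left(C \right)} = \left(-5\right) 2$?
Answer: $- \frac{95}{33} \approx -2.8788$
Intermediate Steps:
$X{\left(C \right)} = -10$
$p{\left(T,P \right)} = \frac{1}{-10 + P}$
$L{\left(O,z \right)} = z \left(-10 + O\right)$ ($L{\left(O,z \right)} = \frac{z}{\frac{1}{-10 + O}} = z \left(-10 + O\right)$)
$d = \frac{822}{29}$ ($d = 36 + 6 \frac{-5 - 32}{12 + 17} = 36 + 6 \left(- \frac{37}{29}\right) = 36 - \frac{222}{29} = \frac{822}{29} \approx 28.345$)
$\frac{1}{D{\left(d,L{\left(-9,5 \right)} \right)}} = \frac{1}{33 \frac{1}{5 \left(-10 - 9\right)}} = \frac{1}{33 \frac{1}{5 \left(-19\right)}} = \frac{1}{33 \frac{1}{-95}} = \frac{1}{33 \left(- \frac{1}{95}\right)} = \frac{1}{- \frac{33}{95}} = - \frac{95}{33}$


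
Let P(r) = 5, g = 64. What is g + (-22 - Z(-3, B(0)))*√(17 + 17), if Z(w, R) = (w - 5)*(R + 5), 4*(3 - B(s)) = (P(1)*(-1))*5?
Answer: 64 + 92*√34 ≈ 600.45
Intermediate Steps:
B(s) = 37/4 (B(s) = 3 - 5*(-1)*5/4 = 3 - (-5)*5/4 = 3 - ¼*(-25) = 3 + 25/4 = 37/4)
Z(w, R) = (-5 + w)*(5 + R)
g + (-22 - Z(-3, B(0)))*√(17 + 17) = 64 + (-22 - (-25 - 5*37/4 + 5*(-3) + (37/4)*(-3)))*√(17 + 17) = 64 + (-22 - (-25 - 185/4 - 15 - 111/4))*√34 = 64 + (-22 - 1*(-114))*√34 = 64 + (-22 + 114)*√34 = 64 + 92*√34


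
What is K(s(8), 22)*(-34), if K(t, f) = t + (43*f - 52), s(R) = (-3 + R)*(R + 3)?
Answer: -32266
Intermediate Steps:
s(R) = (-3 + R)*(3 + R)
K(t, f) = -52 + t + 43*f (K(t, f) = t + (-52 + 43*f) = -52 + t + 43*f)
K(s(8), 22)*(-34) = (-52 + (-9 + 8²) + 43*22)*(-34) = (-52 + (-9 + 64) + 946)*(-34) = (-52 + 55 + 946)*(-34) = 949*(-34) = -32266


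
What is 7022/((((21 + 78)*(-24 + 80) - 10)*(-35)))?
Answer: -3511/96845 ≈ -0.036254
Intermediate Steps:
7022/((((21 + 78)*(-24 + 80) - 10)*(-35))) = 7022/(((99*56 - 10)*(-35))) = 7022/(((5544 - 10)*(-35))) = 7022/((5534*(-35))) = 7022/(-193690) = 7022*(-1/193690) = -3511/96845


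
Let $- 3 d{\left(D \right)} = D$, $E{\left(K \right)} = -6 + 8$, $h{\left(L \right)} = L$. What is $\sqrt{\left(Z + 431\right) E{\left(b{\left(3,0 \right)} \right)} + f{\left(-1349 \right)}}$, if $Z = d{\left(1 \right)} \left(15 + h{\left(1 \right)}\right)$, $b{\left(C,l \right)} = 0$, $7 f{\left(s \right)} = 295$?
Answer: $\frac{\sqrt{394023}}{21} \approx 29.891$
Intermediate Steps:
$f{\left(s \right)} = \frac{295}{7}$ ($f{\left(s \right)} = \frac{1}{7} \cdot 295 = \frac{295}{7}$)
$E{\left(K \right)} = 2$
$d{\left(D \right)} = - \frac{D}{3}$
$Z = - \frac{16}{3}$ ($Z = \left(- \frac{1}{3}\right) 1 \left(15 + 1\right) = \left(- \frac{1}{3}\right) 16 = - \frac{16}{3} \approx -5.3333$)
$\sqrt{\left(Z + 431\right) E{\left(b{\left(3,0 \right)} \right)} + f{\left(-1349 \right)}} = \sqrt{\left(- \frac{16}{3} + 431\right) 2 + \frac{295}{7}} = \sqrt{\frac{1277}{3} \cdot 2 + \frac{295}{7}} = \sqrt{\frac{2554}{3} + \frac{295}{7}} = \sqrt{\frac{18763}{21}} = \frac{\sqrt{394023}}{21}$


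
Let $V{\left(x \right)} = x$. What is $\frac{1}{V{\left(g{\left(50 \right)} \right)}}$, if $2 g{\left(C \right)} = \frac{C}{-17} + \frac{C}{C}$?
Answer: $- \frac{34}{33} \approx -1.0303$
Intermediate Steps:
$g{\left(C \right)} = \frac{1}{2} - \frac{C}{34}$ ($g{\left(C \right)} = \frac{\frac{C}{-17} + \frac{C}{C}}{2} = \frac{C \left(- \frac{1}{17}\right) + 1}{2} = \frac{- \frac{C}{17} + 1}{2} = \frac{1 - \frac{C}{17}}{2} = \frac{1}{2} - \frac{C}{34}$)
$\frac{1}{V{\left(g{\left(50 \right)} \right)}} = \frac{1}{\frac{1}{2} - \frac{25}{17}} = \frac{1}{- \frac{33}{34}} = - \frac{34}{33}$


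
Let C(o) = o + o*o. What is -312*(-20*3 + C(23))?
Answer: -153504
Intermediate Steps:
C(o) = o + o²
-312*(-20*3 + C(23)) = -312*(-20*3 + 23*(1 + 23)) = -312*(-60 + 23*24) = -312*(-60 + 552) = -312*492 = -153504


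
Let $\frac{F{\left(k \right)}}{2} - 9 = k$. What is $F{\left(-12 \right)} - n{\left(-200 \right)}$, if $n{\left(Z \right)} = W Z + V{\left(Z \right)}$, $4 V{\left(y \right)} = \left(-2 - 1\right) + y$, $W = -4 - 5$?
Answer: $- \frac{7021}{4} \approx -1755.3$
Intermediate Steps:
$W = -9$
$V{\left(y \right)} = - \frac{3}{4} + \frac{y}{4}$ ($V{\left(y \right)} = \frac{\left(-2 - 1\right) + y}{4} = \frac{-3 + y}{4} = - \frac{3}{4} + \frac{y}{4}$)
$F{\left(k \right)} = 18 + 2 k$
$n{\left(Z \right)} = - \frac{3}{4} - \frac{35 Z}{4}$ ($n{\left(Z \right)} = - 9 Z + \left(- \frac{3}{4} + \frac{Z}{4}\right) = - \frac{3}{4} - \frac{35 Z}{4}$)
$F{\left(-12 \right)} - n{\left(-200 \right)} = \left(18 + 2 \left(-12\right)\right) - \left(- \frac{3}{4} - -1750\right) = \left(18 - 24\right) - \left(- \frac{3}{4} + 1750\right) = -6 - \frac{6997}{4} = - \frac{7021}{4}$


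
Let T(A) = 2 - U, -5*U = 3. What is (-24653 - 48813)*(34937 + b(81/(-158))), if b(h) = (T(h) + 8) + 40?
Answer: -12851995108/5 ≈ -2.5704e+9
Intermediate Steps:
U = -⅗ (U = -⅕*3 = -⅗ ≈ -0.60000)
T(A) = 13/5 (T(A) = 2 - 1*(-⅗) = 2 + ⅗ = 13/5)
b(h) = 253/5 (b(h) = (13/5 + 8) + 40 = 53/5 + 40 = 253/5)
(-24653 - 48813)*(34937 + b(81/(-158))) = (-24653 - 48813)*(34937 + 253/5) = -73466*174938/5 = -12851995108/5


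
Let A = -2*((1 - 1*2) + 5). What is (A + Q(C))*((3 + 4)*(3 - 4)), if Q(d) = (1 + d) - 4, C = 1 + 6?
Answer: 28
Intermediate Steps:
C = 7
A = -8 (A = -2*((1 - 2) + 5) = -2*(-1 + 5) = -2*4 = -8)
Q(d) = -3 + d
(A + Q(C))*((3 + 4)*(3 - 4)) = (-8 + (-3 + 7))*((3 + 4)*(3 - 4)) = (-8 + 4)*(7*(-1)) = -4*(-7) = 28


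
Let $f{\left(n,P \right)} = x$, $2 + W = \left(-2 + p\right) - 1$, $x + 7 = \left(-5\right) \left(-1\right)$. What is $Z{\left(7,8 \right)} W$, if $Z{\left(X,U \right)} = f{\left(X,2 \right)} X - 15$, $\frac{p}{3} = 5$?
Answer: $-290$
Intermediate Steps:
$p = 15$ ($p = 3 \cdot 5 = 15$)
$x = -2$ ($x = -7 - -5 = -7 + 5 = -2$)
$W = 10$ ($W = -2 + \left(\left(-2 + 15\right) - 1\right) = -2 + \left(13 - 1\right) = -2 + 12 = 10$)
$f{\left(n,P \right)} = -2$
$Z{\left(X,U \right)} = -15 - 2 X$ ($Z{\left(X,U \right)} = - 2 X - 15 = -15 - 2 X$)
$Z{\left(7,8 \right)} W = \left(-15 - 14\right) 10 = \left(-29\right) 10 = -290$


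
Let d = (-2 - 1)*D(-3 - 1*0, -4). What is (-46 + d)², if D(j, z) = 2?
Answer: 2704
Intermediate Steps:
d = -6 (d = (-2 - 1)*2 = -3*2 = -6)
(-46 + d)² = (-46 - 6)² = (-52)² = 2704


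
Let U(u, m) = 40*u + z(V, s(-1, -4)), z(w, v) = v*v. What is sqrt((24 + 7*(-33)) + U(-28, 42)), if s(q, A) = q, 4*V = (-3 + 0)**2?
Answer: I*sqrt(1326) ≈ 36.414*I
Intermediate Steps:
V = 9/4 (V = (-3 + 0)**2/4 = (1/4)*(-3)**2 = (1/4)*9 = 9/4 ≈ 2.2500)
z(w, v) = v**2
U(u, m) = 1 + 40*u (U(u, m) = 40*u + (-1)**2 = 40*u + 1 = 1 + 40*u)
sqrt((24 + 7*(-33)) + U(-28, 42)) = sqrt((24 + 7*(-33)) + (1 + 40*(-28))) = sqrt((24 - 231) + (1 - 1120)) = sqrt(-207 - 1119) = sqrt(-1326) = I*sqrt(1326)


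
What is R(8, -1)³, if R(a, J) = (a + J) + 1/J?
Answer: 216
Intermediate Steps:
R(a, J) = J + a + 1/J (R(a, J) = (J + a) + 1/J = J + a + 1/J)
R(8, -1)³ = (-1 + 8 + 1/(-1))³ = (-1 + 8 - 1)³ = 6³ = 216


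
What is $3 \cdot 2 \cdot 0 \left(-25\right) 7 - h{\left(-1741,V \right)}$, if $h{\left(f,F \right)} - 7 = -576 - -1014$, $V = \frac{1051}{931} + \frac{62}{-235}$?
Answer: $-445$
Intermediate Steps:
$V = \frac{189263}{218785}$ ($V = 1051 \cdot \frac{1}{931} + 62 \left(- \frac{1}{235}\right) = \frac{1051}{931} - \frac{62}{235} = \frac{189263}{218785} \approx 0.86506$)
$h{\left(f,F \right)} = 445$ ($h{\left(f,F \right)} = 7 - -438 = 7 + \left(-576 + 1014\right) = 7 + 438 = 445$)
$3 \cdot 2 \cdot 0 \left(-25\right) 7 - h{\left(-1741,V \right)} = 3 \cdot 2 \cdot 0 \left(-25\right) 7 - 445 = 6 \cdot 0 \left(-25\right) 7 - 445 = 0 \left(-25\right) 7 - 445 = 0 \cdot 7 - 445 = 0 - 445 = -445$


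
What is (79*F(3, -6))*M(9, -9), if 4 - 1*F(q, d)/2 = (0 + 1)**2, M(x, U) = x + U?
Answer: 0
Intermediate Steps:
M(x, U) = U + x
F(q, d) = 6 (F(q, d) = 8 - 2*(0 + 1)**2 = 8 - 2*1**2 = 8 - 2*1 = 8 - 2 = 6)
(79*F(3, -6))*M(9, -9) = (79*6)*(-9 + 9) = 474*0 = 0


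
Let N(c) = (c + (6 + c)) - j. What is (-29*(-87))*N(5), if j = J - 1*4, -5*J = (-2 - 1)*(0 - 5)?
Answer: 58029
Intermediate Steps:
J = -3 (J = -(-2 - 1)*(0 - 5)/5 = -(-3)*(-5)/5 = -1/5*15 = -3)
j = -7 (j = -3 - 1*4 = -3 - 4 = -7)
N(c) = 13 + 2*c (N(c) = (c + (6 + c)) - 1*(-7) = (6 + 2*c) + 7 = 13 + 2*c)
(-29*(-87))*N(5) = (-29*(-87))*(13 + 2*5) = 2523*(13 + 10) = 2523*23 = 58029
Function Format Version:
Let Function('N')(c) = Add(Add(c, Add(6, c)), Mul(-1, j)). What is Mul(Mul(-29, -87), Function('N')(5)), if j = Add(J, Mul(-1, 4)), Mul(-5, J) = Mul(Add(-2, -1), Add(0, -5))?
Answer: 58029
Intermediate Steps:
J = -3 (J = Mul(Rational(-1, 5), Mul(Add(-2, -1), Add(0, -5))) = Mul(Rational(-1, 5), Mul(-3, -5)) = Mul(Rational(-1, 5), 15) = -3)
j = -7 (j = Add(-3, Mul(-1, 4)) = Add(-3, -4) = -7)
Function('N')(c) = Add(13, Mul(2, c)) (Function('N')(c) = Add(Add(c, Add(6, c)), Mul(-1, -7)) = Add(Add(6, Mul(2, c)), 7) = Add(13, Mul(2, c)))
Mul(Mul(-29, -87), Function('N')(5)) = Mul(Mul(-29, -87), Add(13, Mul(2, 5))) = Mul(2523, Add(13, 10)) = Mul(2523, 23) = 58029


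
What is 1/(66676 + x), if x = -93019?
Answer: -1/26343 ≈ -3.7961e-5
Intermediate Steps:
1/(66676 + x) = 1/(66676 - 93019) = 1/(-26343) = -1/26343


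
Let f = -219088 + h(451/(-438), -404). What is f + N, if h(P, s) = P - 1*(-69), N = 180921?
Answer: -16687375/438 ≈ -38099.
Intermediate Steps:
h(P, s) = 69 + P (h(P, s) = P + 69 = 69 + P)
f = -95930773/438 (f = -219088 + (69 + 451/(-438)) = -219088 + (69 + 451*(-1/438)) = -219088 + (69 - 451/438) = -219088 + 29771/438 = -95930773/438 ≈ -2.1902e+5)
f + N = -95930773/438 + 180921 = -16687375/438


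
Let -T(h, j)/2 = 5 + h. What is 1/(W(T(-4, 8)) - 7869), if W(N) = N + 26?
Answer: -1/7845 ≈ -0.00012747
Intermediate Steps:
T(h, j) = -10 - 2*h (T(h, j) = -2*(5 + h) = -10 - 2*h)
W(N) = 26 + N
1/(W(T(-4, 8)) - 7869) = 1/((26 + (-10 - 2*(-4))) - 7869) = 1/((26 + (-10 + 8)) - 7869) = 1/((26 - 2) - 7869) = 1/(24 - 7869) = 1/(-7845) = -1/7845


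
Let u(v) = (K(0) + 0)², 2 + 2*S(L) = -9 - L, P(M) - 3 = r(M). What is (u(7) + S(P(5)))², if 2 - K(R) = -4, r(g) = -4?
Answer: 961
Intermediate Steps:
P(M) = -1 (P(M) = 3 - 4 = -1)
K(R) = 6 (K(R) = 2 - 1*(-4) = 2 + 4 = 6)
S(L) = -11/2 - L/2 (S(L) = -1 + (-9 - L)/2 = -1 + (-9/2 - L/2) = -11/2 - L/2)
u(v) = 36 (u(v) = (6 + 0)² = 6² = 36)
(u(7) + S(P(5)))² = (36 + (-11/2 - ½*(-1)))² = (36 + (-11/2 + ½))² = (36 - 5)² = 31² = 961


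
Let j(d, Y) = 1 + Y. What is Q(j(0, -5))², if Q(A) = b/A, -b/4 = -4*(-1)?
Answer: 16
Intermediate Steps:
b = -16 (b = -(-16)*(-1) = -4*4 = -16)
Q(A) = -16/A
Q(j(0, -5))² = (-16/(1 - 5))² = (-16/(-4))² = (-16*(-¼))² = 4² = 16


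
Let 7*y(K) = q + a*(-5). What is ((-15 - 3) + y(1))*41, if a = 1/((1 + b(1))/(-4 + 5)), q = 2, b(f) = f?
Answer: -10373/14 ≈ -740.93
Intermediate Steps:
a = ½ (a = 1/((1 + 1)/(-4 + 5)) = 1/(2/1) = 1/(2*1) = 1/2 = ½ ≈ 0.50000)
y(K) = -1/14 (y(K) = (2 + (½)*(-5))/7 = (2 - 5/2)/7 = (⅐)*(-½) = -1/14)
((-15 - 3) + y(1))*41 = ((-15 - 3) - 1/14)*41 = (-18 - 1/14)*41 = -253/14*41 = -10373/14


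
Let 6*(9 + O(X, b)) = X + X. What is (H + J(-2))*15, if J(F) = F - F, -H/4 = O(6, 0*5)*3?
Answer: 1260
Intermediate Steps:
O(X, b) = -9 + X/3 (O(X, b) = -9 + (X + X)/6 = -9 + (2*X)/6 = -9 + X/3)
H = 84 (H = -4*(-9 + (⅓)*6)*3 = -4*(-9 + 2)*3 = -(-28)*3 = -4*(-21) = 84)
J(F) = 0
(H + J(-2))*15 = (84 + 0)*15 = 84*15 = 1260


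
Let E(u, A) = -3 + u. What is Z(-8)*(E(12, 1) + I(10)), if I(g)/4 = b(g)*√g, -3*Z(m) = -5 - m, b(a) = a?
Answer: -9 - 40*√10 ≈ -135.49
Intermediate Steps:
Z(m) = 5/3 + m/3 (Z(m) = -(-5 - m)/3 = 5/3 + m/3)
I(g) = 4*g^(3/2) (I(g) = 4*(g*√g) = 4*g^(3/2))
Z(-8)*(E(12, 1) + I(10)) = (5/3 + (⅓)*(-8))*((-3 + 12) + 4*10^(3/2)) = (5/3 - 8/3)*(9 + 4*(10*√10)) = -(9 + 40*√10) = -9 - 40*√10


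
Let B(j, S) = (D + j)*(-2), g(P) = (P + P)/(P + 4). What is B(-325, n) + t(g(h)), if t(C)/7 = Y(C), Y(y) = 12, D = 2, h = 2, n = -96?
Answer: 730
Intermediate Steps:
g(P) = 2*P/(4 + P) (g(P) = (2*P)/(4 + P) = 2*P/(4 + P))
t(C) = 84 (t(C) = 7*12 = 84)
B(j, S) = -4 - 2*j (B(j, S) = (2 + j)*(-2) = -4 - 2*j)
B(-325, n) + t(g(h)) = (-4 - 2*(-325)) + 84 = (-4 + 650) + 84 = 646 + 84 = 730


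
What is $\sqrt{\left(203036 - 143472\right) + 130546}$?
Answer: $\sqrt{190110} \approx 436.02$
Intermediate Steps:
$\sqrt{\left(203036 - 143472\right) + 130546} = \sqrt{59564 + 130546} = \sqrt{190110}$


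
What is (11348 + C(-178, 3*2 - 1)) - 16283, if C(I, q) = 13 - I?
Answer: -4744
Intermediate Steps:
(11348 + C(-178, 3*2 - 1)) - 16283 = (11348 + (13 - 1*(-178))) - 16283 = (11348 + (13 + 178)) - 16283 = (11348 + 191) - 16283 = 11539 - 16283 = -4744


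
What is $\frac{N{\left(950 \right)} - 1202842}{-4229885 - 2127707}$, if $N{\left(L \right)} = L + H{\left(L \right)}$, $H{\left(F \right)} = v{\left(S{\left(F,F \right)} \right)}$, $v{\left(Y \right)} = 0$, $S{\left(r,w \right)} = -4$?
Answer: $\frac{300473}{1589398} \approx 0.18905$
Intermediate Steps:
$H{\left(F \right)} = 0$
$N{\left(L \right)} = L$ ($N{\left(L \right)} = L + 0 = L$)
$\frac{N{\left(950 \right)} - 1202842}{-4229885 - 2127707} = \frac{950 - 1202842}{-4229885 - 2127707} = - \frac{1201892}{-6357592} = \left(-1201892\right) \left(- \frac{1}{6357592}\right) = \frac{300473}{1589398}$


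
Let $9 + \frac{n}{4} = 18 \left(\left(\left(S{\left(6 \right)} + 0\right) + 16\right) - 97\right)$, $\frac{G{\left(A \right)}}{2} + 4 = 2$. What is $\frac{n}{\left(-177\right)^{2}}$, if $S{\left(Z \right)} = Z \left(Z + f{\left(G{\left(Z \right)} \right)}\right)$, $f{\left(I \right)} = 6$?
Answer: $- \frac{76}{3481} \approx -0.021833$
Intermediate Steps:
$G{\left(A \right)} = -4$ ($G{\left(A \right)} = -8 + 2 \cdot 2 = -8 + 4 = -4$)
$S{\left(Z \right)} = Z \left(6 + Z\right)$ ($S{\left(Z \right)} = Z \left(Z + 6\right) = Z \left(6 + Z\right)$)
$n = -684$ ($n = -36 + 4 \cdot 18 \left(\left(\left(6 \left(6 + 6\right) + 0\right) + 16\right) - 97\right) = -36 + 4 \cdot 18 \left(\left(\left(6 \cdot 12 + 0\right) + 16\right) - 97\right) = -36 + 4 \cdot 18 \left(\left(\left(72 + 0\right) + 16\right) - 97\right) = -36 + 4 \cdot 18 \left(\left(72 + 16\right) - 97\right) = -36 + 4 \cdot 18 \left(88 - 97\right) = -36 + 4 \cdot 18 \left(-9\right) = -36 + 4 \left(-162\right) = -36 - 648 = -684$)
$\frac{n}{\left(-177\right)^{2}} = - \frac{684}{\left(-177\right)^{2}} = - \frac{684}{31329} = \left(-684\right) \frac{1}{31329} = - \frac{76}{3481}$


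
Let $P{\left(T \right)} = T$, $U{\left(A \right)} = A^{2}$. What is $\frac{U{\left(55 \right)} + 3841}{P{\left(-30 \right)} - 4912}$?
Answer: $- \frac{3433}{2471} \approx -1.3893$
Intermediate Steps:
$\frac{U{\left(55 \right)} + 3841}{P{\left(-30 \right)} - 4912} = \frac{55^{2} + 3841}{-30 - 4912} = \frac{3025 + 3841}{-4942} = 6866 \left(- \frac{1}{4942}\right) = - \frac{3433}{2471}$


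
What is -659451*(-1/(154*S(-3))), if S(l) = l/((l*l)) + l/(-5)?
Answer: 9891765/616 ≈ 16058.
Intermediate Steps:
S(l) = 1/l - l/5 (S(l) = l/(l²) + l*(-⅕) = l/l² - l/5 = 1/l - l/5)
-659451*(-1/(154*S(-3))) = -659451*(-1/(154*(1/(-3) - ⅕*(-3)))) = -659451*(-1/(154*(-⅓ + ⅗))) = -659451/((14*(4/15))*(-11)) = -659451/((56/15)*(-11)) = -659451/(-616/15) = -659451*(-15/616) = 9891765/616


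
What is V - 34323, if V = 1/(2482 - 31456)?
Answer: -994474603/28974 ≈ -34323.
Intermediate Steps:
V = -1/28974 (V = 1/(-28974) = -1/28974 ≈ -3.4514e-5)
V - 34323 = -1/28974 - 34323 = -994474603/28974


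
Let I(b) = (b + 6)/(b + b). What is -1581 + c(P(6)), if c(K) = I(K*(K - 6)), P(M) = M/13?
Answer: -227761/144 ≈ -1581.7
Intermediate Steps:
P(M) = M/13 (P(M) = M*(1/13) = M/13)
I(b) = (6 + b)/(2*b) (I(b) = (6 + b)/((2*b)) = (6 + b)*(1/(2*b)) = (6 + b)/(2*b))
c(K) = (6 + K*(-6 + K))/(2*K*(-6 + K)) (c(K) = (6 + K*(K - 6))/(2*((K*(K - 6)))) = (6 + K*(-6 + K))/(2*((K*(-6 + K)))) = (1/(K*(-6 + K)))*(6 + K*(-6 + K))/2 = (6 + K*(-6 + K))/(2*K*(-6 + K)))
-1581 + c(P(6)) = -1581 + (6 + ((1/13)*6)*(-6 + (1/13)*6))/(2*(((1/13)*6))*(-6 + (1/13)*6)) = -1581 + (6 + 6*(-6 + 6/13)/13)/(2*(6/13)*(-6 + 6/13)) = -1581 + (½)*(13/6)*(6 + (6/13)*(-72/13))/(-72/13) = -1581 + (½)*(13/6)*(-13/72)*(6 - 432/169) = -1581 + (½)*(13/6)*(-13/72)*(582/169) = -1581 - 97/144 = -227761/144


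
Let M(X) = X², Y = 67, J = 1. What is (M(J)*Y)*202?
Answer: 13534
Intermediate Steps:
(M(J)*Y)*202 = (1²*67)*202 = (1*67)*202 = 67*202 = 13534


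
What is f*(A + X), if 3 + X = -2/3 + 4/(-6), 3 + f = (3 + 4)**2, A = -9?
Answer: -1840/3 ≈ -613.33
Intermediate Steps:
f = 46 (f = -3 + (3 + 4)**2 = -3 + 7**2 = -3 + 49 = 46)
X = -13/3 (X = -3 + (-2/3 + 4/(-6)) = -3 + (-2*1/3 + 4*(-1/6)) = -3 + (-2/3 - 2/3) = -3 - 4/3 = -13/3 ≈ -4.3333)
f*(A + X) = 46*(-9 - 13/3) = 46*(-40/3) = -1840/3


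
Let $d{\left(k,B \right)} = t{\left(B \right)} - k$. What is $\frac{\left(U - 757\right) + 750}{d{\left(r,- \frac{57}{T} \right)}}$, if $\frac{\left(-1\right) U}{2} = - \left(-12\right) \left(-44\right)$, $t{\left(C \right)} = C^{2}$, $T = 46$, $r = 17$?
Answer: $- \frac{2219684}{32723} \approx -67.833$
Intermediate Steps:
$U = 1056$ ($U = - 2 \left(- \left(-12\right) \left(-44\right)\right) = - 2 \left(\left(-1\right) 528\right) = \left(-2\right) \left(-528\right) = 1056$)
$d{\left(k,B \right)} = B^{2} - k$
$\frac{\left(U - 757\right) + 750}{d{\left(r,- \frac{57}{T} \right)}} = \frac{\left(1056 - 757\right) + 750}{\left(- \frac{57}{46}\right)^{2} - 17} = \frac{299 + 750}{\left(\left(-57\right) \frac{1}{46}\right)^{2} - 17} = \frac{1049}{\left(- \frac{57}{46}\right)^{2} - 17} = \frac{1049}{\frac{3249}{2116} - 17} = \frac{1049}{- \frac{32723}{2116}} = 1049 \left(- \frac{2116}{32723}\right) = - \frac{2219684}{32723}$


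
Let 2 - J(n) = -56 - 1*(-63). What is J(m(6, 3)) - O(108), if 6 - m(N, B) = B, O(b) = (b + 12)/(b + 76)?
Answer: -130/23 ≈ -5.6522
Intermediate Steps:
O(b) = (12 + b)/(76 + b)
m(N, B) = 6 - B
J(n) = -5 (J(n) = 2 - (-56 - 1*(-63)) = 2 - (-56 + 63) = 2 - 1*7 = 2 - 7 = -5)
J(m(6, 3)) - O(108) = -5 - (12 + 108)/(76 + 108) = -5 - 120/184 = -5 - 1*15/23 = -5 - 15/23 = -130/23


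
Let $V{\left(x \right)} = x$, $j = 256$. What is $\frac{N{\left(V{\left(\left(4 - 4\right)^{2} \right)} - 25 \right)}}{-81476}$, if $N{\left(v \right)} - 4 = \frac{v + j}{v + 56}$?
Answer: $- \frac{355}{2525756} \approx -0.00014055$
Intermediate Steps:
$N{\left(v \right)} = 4 + \frac{256 + v}{56 + v}$ ($N{\left(v \right)} = 4 + \frac{v + 256}{v + 56} = 4 + \frac{256 + v}{56 + v}$)
$\frac{N{\left(V{\left(\left(4 - 4\right)^{2} \right)} - 25 \right)}}{-81476} = \frac{5 \frac{1}{56 + \left(\left(4 - 4\right)^{2} - 25\right)} \left(96 + \left(\left(4 - 4\right)^{2} - 25\right)\right)}{-81476} = \frac{5 \left(96 - \left(25 - 0^{2}\right)\right)}{56 - \left(25 - 0^{2}\right)} \left(- \frac{1}{81476}\right) = \frac{5 \left(96 + \left(0 - 25\right)\right)}{56 + \left(0 - 25\right)} \left(- \frac{1}{81476}\right) = \frac{5 \left(96 - 25\right)}{56 - 25} \left(- \frac{1}{81476}\right) = 5 \cdot \frac{1}{31} \cdot 71 \left(- \frac{1}{81476}\right) = \frac{355}{31} \left(- \frac{1}{81476}\right) = - \frac{355}{2525756}$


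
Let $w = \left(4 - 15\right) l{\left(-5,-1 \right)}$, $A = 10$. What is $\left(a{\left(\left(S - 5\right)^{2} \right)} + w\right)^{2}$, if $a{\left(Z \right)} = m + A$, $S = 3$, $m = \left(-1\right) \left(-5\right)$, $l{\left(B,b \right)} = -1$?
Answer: $676$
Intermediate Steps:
$m = 5$
$a{\left(Z \right)} = 15$ ($a{\left(Z \right)} = 5 + 10 = 15$)
$w = 11$ ($w = \left(4 - 15\right) \left(-1\right) = \left(-11\right) \left(-1\right) = 11$)
$\left(a{\left(\left(S - 5\right)^{2} \right)} + w\right)^{2} = \left(15 + 11\right)^{2} = 26^{2} = 676$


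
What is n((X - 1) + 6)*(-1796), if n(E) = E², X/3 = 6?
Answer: -950084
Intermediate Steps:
X = 18 (X = 3*6 = 18)
n((X - 1) + 6)*(-1796) = ((18 - 1) + 6)²*(-1796) = (17 + 6)²*(-1796) = 23²*(-1796) = 529*(-1796) = -950084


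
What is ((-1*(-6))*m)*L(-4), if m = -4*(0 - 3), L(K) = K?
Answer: -288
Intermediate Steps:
m = 12 (m = -4*(-3) = 12)
((-1*(-6))*m)*L(-4) = (-1*(-6)*12)*(-4) = (6*12)*(-4) = 72*(-4) = -288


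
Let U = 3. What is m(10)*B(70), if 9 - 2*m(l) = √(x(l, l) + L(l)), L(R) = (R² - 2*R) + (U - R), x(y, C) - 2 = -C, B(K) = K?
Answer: 315 - 35*√65 ≈ 32.821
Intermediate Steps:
x(y, C) = 2 - C
L(R) = 3 + R² - 3*R (L(R) = (R² - 2*R) + (3 - R) = 3 + R² - 3*R)
m(l) = 9/2 - √(5 + l² - 4*l)/2 (m(l) = 9/2 - √((2 - l) + (3 + l² - 3*l))/2 = 9/2 - √(5 + l² - 4*l)/2)
m(10)*B(70) = (9/2 - √(5 + 10² - 4*10)/2)*70 = (9/2 - √(5 + 100 - 40)/2)*70 = (9/2 - √65/2)*70 = 315 - 35*√65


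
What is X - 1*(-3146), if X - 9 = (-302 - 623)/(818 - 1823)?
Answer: 634340/201 ≈ 3155.9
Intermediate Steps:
X = 1994/201 (X = 9 + (-302 - 623)/(818 - 1823) = 9 - 925/(-1005) = 9 - 925*(-1/1005) = 9 + 185/201 = 1994/201 ≈ 9.9204)
X - 1*(-3146) = 1994/201 - 1*(-3146) = 1994/201 + 3146 = 634340/201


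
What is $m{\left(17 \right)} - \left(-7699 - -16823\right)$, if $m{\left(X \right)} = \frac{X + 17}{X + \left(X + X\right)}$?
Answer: $- \frac{27370}{3} \approx -9123.3$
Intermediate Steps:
$m{\left(X \right)} = \frac{17 + X}{3 X}$ ($m{\left(X \right)} = \frac{17 + X}{X + 2 X} = \frac{17 + X}{3 X}$)
$m{\left(17 \right)} - \left(-7699 - -16823\right) = \frac{17 + 17}{3 \cdot 17} - \left(-7699 - -16823\right) = \frac{1}{3} \cdot \frac{1}{17} \cdot 34 - \left(-7699 + 16823\right) = \frac{2}{3} - 9124 = - \frac{27370}{3}$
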